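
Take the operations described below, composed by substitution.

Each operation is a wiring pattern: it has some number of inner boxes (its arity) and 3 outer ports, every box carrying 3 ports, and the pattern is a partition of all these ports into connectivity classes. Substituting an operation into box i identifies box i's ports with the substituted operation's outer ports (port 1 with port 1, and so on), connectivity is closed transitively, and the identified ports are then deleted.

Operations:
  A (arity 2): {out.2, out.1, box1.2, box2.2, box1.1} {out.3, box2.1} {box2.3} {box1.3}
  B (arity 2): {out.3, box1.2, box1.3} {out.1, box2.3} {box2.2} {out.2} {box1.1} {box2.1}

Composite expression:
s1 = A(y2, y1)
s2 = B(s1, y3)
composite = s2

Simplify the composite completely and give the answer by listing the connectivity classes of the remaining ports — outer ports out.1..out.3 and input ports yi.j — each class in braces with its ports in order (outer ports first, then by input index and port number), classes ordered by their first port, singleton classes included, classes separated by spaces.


{out.1, y3.3} {out.2} {out.3, y1.1, y1.2, y2.1, y2.2} {y1.3} {y2.3} {y3.1} {y3.2}

After gluing at B, chains via deleted ports link the y-ports.
after A, the pattern on (y2, y1) reads {out.1, out.2, y1.2, y2.1, y2.2} {out.3, y1.1} {y1.3} {y2.3} (out.j = its outer ports)
after B, the pattern on (y2, y1, y3) reads {out.1, y3.3} {out.2} {out.3, y1.1, y1.2, y2.1, y2.2} {y1.3} {y2.3} {y3.1} {y3.2} (out.j = its outer ports)


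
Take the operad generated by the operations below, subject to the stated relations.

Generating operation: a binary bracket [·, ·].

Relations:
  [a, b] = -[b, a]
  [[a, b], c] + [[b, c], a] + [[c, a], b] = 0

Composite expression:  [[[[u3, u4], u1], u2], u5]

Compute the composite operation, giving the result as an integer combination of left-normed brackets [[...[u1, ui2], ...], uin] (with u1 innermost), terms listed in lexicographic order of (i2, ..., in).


Antisymmetry and Jacobi reduce to u1-anchored left-normed brackets.
Composite bracket: [[[[u3, u4], u1], u2], u5]
Applying ab - ba throughout gives 16 signed words (2^4 = 16).
Coefficients come from the u1-initial words:
  sign of u1u3u4u2u5 is -1, so it contributes -[[[[u1, u3], u4], u2], u5]
  sign of u1u4u3u2u5 is +1, so it contributes +[[[[u1, u4], u3], u2], u5]

-[[[[u1, u3], u4], u2], u5] + [[[[u1, u4], u3], u2], u5]


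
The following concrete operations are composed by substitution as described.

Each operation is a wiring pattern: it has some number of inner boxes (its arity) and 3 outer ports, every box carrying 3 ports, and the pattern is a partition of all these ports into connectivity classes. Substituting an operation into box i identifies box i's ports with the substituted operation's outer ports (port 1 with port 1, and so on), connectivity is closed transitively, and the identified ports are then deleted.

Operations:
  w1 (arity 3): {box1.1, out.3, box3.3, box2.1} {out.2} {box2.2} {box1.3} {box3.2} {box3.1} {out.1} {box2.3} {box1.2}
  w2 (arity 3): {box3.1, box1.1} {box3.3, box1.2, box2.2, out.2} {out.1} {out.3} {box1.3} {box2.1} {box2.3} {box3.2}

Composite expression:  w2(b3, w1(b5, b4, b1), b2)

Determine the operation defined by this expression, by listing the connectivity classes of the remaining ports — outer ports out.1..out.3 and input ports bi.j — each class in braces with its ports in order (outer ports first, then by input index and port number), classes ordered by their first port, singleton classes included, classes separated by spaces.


{out.1} {out.2, b2.3, b3.2} {out.3} {b1.1} {b1.2} {b1.3, b4.1, b5.1} {b2.1, b3.1} {b2.2} {b3.3} {b4.2} {b4.3} {b5.2} {b5.3}

Connectivity passes through glued w2-boundaries; trace each wire chain.
the subtree at w1 composes to {out.1} {out.2} {out.3, b1.3, b4.1, b5.1} {b1.1} {b1.2} {b4.2} {b4.3} {b5.2} {b5.3} on (b5, b4, b1); out.j = own outer ports
the subtree at w2 composes to {out.1} {out.2, b2.3, b3.2} {out.3} {b1.1} {b1.2} {b1.3, b4.1, b5.1} {b2.1, b3.1} {b2.2} {b3.3} {b4.2} {b4.3} {b5.2} {b5.3} on (b3, b5, b4, b1, b2); out.j = own outer ports


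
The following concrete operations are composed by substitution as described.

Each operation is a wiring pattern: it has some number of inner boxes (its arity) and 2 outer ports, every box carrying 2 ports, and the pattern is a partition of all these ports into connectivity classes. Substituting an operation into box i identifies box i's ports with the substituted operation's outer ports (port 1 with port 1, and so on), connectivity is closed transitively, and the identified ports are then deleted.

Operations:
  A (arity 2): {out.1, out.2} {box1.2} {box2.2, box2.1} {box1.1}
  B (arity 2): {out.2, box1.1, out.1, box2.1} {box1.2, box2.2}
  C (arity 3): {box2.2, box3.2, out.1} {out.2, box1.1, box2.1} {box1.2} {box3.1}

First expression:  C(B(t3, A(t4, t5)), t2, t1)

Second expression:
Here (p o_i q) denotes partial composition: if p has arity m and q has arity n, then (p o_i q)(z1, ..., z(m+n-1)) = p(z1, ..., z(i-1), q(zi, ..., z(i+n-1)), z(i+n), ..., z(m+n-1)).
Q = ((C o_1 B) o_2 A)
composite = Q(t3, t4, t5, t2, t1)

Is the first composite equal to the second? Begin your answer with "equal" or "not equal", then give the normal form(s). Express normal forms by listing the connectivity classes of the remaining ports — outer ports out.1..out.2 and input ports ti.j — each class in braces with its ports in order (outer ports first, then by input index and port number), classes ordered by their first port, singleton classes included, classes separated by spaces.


Normal form of the first expression: {out.1, t1.2, t2.2} {out.2, t2.1, t3.1, t3.2} {t1.1} {t4.1} {t4.2} {t5.1, t5.2}
Normal form of the second expression: {out.1, t1.2, t2.2} {out.2, t2.1, t3.1, t3.2} {t1.1} {t4.1} {t4.2} {t5.1, t5.2}
One common form — equal.

equal — both sides give {out.1, t1.2, t2.2} {out.2, t2.1, t3.1, t3.2} {t1.1} {t4.1} {t4.2} {t5.1, t5.2}


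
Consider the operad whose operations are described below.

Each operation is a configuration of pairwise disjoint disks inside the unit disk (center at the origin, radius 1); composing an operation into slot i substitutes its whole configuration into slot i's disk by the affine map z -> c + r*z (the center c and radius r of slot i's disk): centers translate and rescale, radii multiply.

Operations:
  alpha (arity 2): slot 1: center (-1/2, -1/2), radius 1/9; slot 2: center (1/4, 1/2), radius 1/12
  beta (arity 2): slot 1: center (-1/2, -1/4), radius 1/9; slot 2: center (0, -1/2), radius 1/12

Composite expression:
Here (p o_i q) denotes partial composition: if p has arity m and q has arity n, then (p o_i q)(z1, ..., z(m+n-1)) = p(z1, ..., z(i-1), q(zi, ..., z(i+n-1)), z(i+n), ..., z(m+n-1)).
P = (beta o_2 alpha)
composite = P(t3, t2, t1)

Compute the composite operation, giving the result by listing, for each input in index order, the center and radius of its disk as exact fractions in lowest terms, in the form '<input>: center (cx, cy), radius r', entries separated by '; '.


t1: center (1/48, -11/24), radius 1/144; t2: center (-1/24, -13/24), radius 1/108; t3: center (-1/2, -1/4), radius 1/9

Below beta, radii multiply path by path; the t-disk centers shift.
t3 passes through 1 substitution, ending at center (-1/2, -1/4), radius 1/9
t2 passes through 2 substitutions, ending at center (-1/24, -13/24), radius 1/108
t1 passes through 2 substitutions, ending at center (1/48, -11/24), radius 1/144


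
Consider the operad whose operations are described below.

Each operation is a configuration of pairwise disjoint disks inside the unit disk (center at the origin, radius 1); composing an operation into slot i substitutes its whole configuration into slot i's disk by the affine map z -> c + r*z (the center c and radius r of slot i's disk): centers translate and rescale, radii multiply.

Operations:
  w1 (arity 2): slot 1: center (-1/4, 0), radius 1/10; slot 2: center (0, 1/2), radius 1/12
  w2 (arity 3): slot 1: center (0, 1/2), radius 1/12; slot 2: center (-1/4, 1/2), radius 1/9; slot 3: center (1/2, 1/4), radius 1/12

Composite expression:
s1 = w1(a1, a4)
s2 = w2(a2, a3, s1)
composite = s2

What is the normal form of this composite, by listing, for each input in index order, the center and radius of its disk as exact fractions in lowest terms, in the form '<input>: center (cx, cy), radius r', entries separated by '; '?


a1: center (23/48, 1/4), radius 1/120; a2: center (0, 1/2), radius 1/12; a3: center (-1/4, 1/2), radius 1/9; a4: center (1/2, 7/24), radius 1/144


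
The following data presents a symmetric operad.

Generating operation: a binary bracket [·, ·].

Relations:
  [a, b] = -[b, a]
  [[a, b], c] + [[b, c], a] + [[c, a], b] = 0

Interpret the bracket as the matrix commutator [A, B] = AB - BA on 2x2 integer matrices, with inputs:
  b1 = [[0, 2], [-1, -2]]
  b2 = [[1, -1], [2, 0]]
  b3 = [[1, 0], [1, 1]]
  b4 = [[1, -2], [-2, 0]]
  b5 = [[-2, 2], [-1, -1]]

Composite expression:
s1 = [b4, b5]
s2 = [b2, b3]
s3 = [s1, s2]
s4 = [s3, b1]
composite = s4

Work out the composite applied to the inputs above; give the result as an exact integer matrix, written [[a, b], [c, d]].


[[-12, 0], [12, 12]]


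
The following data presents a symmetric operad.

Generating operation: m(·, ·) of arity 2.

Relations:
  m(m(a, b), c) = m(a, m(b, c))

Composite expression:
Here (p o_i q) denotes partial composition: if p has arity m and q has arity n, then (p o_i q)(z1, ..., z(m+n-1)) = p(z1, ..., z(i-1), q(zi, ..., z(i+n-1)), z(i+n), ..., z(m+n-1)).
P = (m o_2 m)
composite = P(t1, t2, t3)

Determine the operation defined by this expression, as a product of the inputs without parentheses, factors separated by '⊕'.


Under associativity of m, the answer is the t's in reading order.
m(t2, t3) spells out as t2 ⊕ t3
m(t1, m(t2, t3)) spells out as t1 ⊕ t2 ⊕ t3

t1 ⊕ t2 ⊕ t3


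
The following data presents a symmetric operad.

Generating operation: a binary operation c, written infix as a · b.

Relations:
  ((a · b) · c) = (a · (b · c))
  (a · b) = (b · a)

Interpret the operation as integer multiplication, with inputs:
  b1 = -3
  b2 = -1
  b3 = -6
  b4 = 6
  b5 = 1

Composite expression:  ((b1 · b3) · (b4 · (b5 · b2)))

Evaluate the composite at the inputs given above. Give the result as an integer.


-108

(b1 · b3) = 18
(b5 · b2) = -1
(b4 · (b5 · b2)) = -6
((b1 · b3) · (b4 · (b5 · b2))) = -108


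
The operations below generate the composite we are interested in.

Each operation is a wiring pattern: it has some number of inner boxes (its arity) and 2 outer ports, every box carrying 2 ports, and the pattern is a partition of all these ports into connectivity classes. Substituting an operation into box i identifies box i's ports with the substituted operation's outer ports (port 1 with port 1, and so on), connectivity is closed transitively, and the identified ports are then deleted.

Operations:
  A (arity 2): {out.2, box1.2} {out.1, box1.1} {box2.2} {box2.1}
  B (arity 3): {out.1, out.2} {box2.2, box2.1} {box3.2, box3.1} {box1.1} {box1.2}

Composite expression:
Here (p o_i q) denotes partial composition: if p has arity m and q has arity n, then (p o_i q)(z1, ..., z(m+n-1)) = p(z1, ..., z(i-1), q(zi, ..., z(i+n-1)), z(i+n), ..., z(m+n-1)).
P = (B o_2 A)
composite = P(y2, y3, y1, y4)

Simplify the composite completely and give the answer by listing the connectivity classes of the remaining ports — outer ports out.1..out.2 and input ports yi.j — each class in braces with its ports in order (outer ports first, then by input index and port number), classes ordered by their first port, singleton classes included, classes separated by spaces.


{out.1, out.2} {y1.1} {y1.2} {y2.1} {y2.2} {y3.1, y3.2} {y4.1, y4.2}

Connectivity passes through glued B-boundaries; trace each wire chain.
after A, the pattern on (y3, y1) reads {out.1, y3.1} {out.2, y3.2} {y1.1} {y1.2} (out.j = its outer ports)
after B, the pattern on (y2, y3, y1, y4) reads {out.1, out.2} {y1.1} {y1.2} {y2.1} {y2.2} {y3.1, y3.2} {y4.1, y4.2} (out.j = its outer ports)


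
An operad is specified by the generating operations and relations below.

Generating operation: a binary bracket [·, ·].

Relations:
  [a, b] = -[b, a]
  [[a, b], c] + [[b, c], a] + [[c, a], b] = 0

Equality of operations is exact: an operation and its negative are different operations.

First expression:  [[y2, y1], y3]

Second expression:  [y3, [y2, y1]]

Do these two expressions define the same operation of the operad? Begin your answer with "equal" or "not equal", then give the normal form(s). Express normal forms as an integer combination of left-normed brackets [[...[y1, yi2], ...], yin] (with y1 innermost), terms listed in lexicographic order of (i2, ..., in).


In normal form, the first expression is -[[y1, y2], y3]
In normal form, the second expression is [[y1, y2], y3]
No match — not equal.

not equal: they reduce to -[[y1, y2], y3] and [[y1, y2], y3]


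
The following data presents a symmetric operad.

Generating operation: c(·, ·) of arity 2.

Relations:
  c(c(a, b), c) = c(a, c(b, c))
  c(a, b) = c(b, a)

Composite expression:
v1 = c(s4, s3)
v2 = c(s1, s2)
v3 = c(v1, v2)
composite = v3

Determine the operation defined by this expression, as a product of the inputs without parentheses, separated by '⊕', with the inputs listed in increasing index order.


s1 ⊕ s2 ⊕ s3 ⊕ s4

Reordering under c is free, so list the s-inputs canonically.
c(s4, s3) linearizes to s4 ⊕ s3
c(s1, s2) linearizes to s1 ⊕ s2
c(c(s4, s3), c(s1, s2)) linearizes to s4 ⊕ s3 ⊕ s1 ⊕ s2
putting the inputs in ascending order: s1 ⊕ s2 ⊕ s3 ⊕ s4


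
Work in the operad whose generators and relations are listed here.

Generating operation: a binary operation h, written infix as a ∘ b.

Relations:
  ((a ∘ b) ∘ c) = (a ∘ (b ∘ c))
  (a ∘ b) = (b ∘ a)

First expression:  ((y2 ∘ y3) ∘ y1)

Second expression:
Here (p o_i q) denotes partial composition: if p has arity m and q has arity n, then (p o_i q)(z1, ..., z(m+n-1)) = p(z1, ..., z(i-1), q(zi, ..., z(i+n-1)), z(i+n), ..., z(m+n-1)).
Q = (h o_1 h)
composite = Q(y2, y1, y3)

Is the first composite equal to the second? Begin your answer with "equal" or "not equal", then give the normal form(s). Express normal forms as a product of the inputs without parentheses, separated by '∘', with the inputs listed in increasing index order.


equal; both compose to y1 ∘ y2 ∘ y3

The first expression reduces to y1 ∘ y2 ∘ y3
The second expression reduces to y1 ∘ y2 ∘ y3
One common form — equal.


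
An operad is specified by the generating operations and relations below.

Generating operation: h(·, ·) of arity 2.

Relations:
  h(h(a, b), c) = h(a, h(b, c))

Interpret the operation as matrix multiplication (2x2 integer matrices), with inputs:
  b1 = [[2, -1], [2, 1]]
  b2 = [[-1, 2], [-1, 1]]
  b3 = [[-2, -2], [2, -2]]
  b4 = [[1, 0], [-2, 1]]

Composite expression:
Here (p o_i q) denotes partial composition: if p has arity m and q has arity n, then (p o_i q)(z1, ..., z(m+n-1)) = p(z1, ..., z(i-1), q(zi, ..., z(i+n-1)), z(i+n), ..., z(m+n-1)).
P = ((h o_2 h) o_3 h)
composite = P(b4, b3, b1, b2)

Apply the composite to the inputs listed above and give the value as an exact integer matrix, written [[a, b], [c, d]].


h(b1, b2) = [[-1, 3], [-3, 5]]
h(b3, h(b1, b2)) = [[8, -16], [4, -4]]
h(b4, h(b3, h(b1, b2))) = [[8, -16], [-12, 28]]

[[8, -16], [-12, 28]]


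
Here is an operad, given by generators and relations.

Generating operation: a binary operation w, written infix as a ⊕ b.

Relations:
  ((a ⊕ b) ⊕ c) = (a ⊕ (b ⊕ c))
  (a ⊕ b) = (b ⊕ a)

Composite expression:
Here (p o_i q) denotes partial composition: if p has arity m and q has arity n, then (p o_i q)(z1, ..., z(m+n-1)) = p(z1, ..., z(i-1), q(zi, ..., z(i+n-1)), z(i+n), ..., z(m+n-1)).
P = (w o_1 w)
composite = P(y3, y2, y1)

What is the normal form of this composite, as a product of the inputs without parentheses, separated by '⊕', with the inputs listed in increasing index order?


Both nesting and order wash out for w; what remains is which y's occur.
(y3 ⊕ y2) spells out as y3 ⊕ y2
((y3 ⊕ y2) ⊕ y1) spells out as y3 ⊕ y2 ⊕ y1
rearranged into index order: y1 ⊕ y2 ⊕ y3

y1 ⊕ y2 ⊕ y3


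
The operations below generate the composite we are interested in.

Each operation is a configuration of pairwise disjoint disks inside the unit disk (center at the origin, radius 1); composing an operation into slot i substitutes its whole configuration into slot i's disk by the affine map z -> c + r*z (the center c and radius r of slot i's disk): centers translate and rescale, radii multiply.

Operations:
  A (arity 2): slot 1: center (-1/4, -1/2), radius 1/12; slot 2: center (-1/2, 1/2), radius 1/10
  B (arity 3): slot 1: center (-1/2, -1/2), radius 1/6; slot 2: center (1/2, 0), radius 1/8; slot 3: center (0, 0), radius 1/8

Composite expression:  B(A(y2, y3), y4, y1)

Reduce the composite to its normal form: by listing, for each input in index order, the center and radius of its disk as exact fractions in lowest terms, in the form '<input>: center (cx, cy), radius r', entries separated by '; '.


Nesting under B composes maps z -> c + r*z down each y-path.
y2 passes through 2 substitutions, ending at center (-13/24, -7/12), radius 1/72
y3 passes through 2 substitutions, ending at center (-7/12, -5/12), radius 1/60
y4 passes through 1 substitution, ending at center (1/2, 0), radius 1/8
y1 passes through 1 substitution, ending at center (0, 0), radius 1/8

y1: center (0, 0), radius 1/8; y2: center (-13/24, -7/12), radius 1/72; y3: center (-7/12, -5/12), radius 1/60; y4: center (1/2, 0), radius 1/8


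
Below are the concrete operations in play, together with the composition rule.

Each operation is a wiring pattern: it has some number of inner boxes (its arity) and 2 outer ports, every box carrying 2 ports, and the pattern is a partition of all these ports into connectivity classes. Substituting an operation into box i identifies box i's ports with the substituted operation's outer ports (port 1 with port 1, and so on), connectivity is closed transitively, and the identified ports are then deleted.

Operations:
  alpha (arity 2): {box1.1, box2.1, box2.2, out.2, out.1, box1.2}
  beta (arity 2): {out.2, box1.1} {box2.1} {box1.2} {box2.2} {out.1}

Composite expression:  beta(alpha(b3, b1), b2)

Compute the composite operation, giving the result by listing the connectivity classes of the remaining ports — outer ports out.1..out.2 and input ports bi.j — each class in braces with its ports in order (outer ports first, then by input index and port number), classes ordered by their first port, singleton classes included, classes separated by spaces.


{out.1} {out.2, b1.1, b1.2, b3.1, b3.2} {b2.1} {b2.2}

Two ports join when wires chain via beta-identified ports.
after alpha, the pattern on (b3, b1) reads {out.1, out.2, b1.1, b1.2, b3.1, b3.2} (out.j = its outer ports)
after beta, the pattern on (b3, b1, b2) reads {out.1} {out.2, b1.1, b1.2, b3.1, b3.2} {b2.1} {b2.2} (out.j = its outer ports)


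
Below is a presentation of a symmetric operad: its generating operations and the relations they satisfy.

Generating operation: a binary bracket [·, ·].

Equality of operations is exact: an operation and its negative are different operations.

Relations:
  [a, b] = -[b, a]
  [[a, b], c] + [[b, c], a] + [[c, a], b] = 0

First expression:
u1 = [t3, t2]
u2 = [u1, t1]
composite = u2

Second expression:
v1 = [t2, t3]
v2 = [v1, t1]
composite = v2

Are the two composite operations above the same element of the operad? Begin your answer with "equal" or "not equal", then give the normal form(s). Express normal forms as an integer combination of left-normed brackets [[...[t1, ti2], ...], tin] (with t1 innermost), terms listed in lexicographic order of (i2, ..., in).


not equal — first [[t1, t2], t3] - [[t1, t3], t2], second -[[t1, t2], t3] + [[t1, t3], t2]

Reducing the first expression gives [[t1, t2], t3] - [[t1, t3], t2]
Reducing the second expression gives -[[t1, t2], t3] + [[t1, t3], t2]
They disagree, so not equal.


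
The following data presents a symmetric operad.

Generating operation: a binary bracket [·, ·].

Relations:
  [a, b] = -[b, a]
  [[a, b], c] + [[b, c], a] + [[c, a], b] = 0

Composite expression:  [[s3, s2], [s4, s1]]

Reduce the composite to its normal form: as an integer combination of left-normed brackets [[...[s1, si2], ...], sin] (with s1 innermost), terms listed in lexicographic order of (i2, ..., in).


-[[[s1, s4], s2], s3] + [[[s1, s4], s3], s2]

In the tensor algebra, words opening s1 carry the s1-anchored form.
Composite bracket: [[s3, s2], [s4, s1]]
Expanding via [a, b] = ab - ba: 8 signed words (2^3 = 8).
Only words starting with s1 matter:
  sign of s1s4s2s3 is -1, so it contributes -[[[s1, s4], s2], s3]
  sign of s1s4s3s2 is +1, so it contributes +[[[s1, s4], s3], s2]


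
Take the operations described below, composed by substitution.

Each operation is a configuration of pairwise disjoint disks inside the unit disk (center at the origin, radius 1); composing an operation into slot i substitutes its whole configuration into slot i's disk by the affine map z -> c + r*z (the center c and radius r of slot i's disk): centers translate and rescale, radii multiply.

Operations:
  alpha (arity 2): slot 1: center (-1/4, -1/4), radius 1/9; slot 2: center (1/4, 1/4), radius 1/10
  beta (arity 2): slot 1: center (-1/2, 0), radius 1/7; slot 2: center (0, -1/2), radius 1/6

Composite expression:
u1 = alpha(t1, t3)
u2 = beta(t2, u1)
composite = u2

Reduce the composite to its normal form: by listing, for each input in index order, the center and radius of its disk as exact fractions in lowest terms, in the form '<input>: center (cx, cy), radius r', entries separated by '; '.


t1: center (-1/24, -13/24), radius 1/54; t2: center (-1/2, 0), radius 1/7; t3: center (1/24, -11/24), radius 1/60

Each t-disk chains the slot maps above it in beta; radii multiply.
t2 passes through 1 substitution, ending at center (-1/2, 0), radius 1/7
t1 passes through 2 substitutions, ending at center (-1/24, -13/24), radius 1/54
t3 passes through 2 substitutions, ending at center (1/24, -11/24), radius 1/60


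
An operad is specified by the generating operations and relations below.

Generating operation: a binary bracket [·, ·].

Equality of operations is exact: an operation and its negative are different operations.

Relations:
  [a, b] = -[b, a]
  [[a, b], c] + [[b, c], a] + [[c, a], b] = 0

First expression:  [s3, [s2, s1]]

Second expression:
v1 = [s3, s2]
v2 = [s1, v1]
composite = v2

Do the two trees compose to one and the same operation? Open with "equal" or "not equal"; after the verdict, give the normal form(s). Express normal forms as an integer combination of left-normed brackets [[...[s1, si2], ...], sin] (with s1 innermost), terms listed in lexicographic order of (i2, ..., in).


The first composite normalizes to [[s1, s2], s3]
The second composite normalizes to -[[s1, s2], s3] + [[s1, s3], s2]
The normal forms differ: not equal.

not equal; the first gives [[s1, s2], s3] and the second -[[s1, s2], s3] + [[s1, s3], s2]


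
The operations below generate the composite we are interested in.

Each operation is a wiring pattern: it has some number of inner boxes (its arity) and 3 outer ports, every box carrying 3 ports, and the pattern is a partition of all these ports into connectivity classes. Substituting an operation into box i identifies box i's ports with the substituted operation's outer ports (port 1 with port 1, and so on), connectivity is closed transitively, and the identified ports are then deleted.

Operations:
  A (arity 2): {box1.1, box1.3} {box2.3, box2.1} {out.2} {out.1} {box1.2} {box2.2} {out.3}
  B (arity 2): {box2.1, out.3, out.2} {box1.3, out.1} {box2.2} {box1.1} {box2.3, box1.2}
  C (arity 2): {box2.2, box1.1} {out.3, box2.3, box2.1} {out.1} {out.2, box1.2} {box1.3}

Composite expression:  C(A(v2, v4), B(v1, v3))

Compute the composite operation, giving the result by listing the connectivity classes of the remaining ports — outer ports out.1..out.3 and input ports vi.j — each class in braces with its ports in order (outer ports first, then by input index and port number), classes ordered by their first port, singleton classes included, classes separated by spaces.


{out.1} {out.2} {out.3, v1.3, v3.1} {v1.1} {v1.2, v3.3} {v2.1, v2.3} {v2.2} {v3.2} {v4.1, v4.3} {v4.2}

Reachability decides: close wires over C-identified ports.
the subtree at A composes to {out.1} {out.2} {out.3} {v2.1, v2.3} {v2.2} {v4.1, v4.3} {v4.2} on (v2, v4); out.j = own outer ports
the subtree at B composes to {out.1, v1.3} {out.2, out.3, v3.1} {v1.1} {v1.2, v3.3} {v3.2} on (v1, v3); out.j = own outer ports
the subtree at C composes to {out.1} {out.2} {out.3, v1.3, v3.1} {v1.1} {v1.2, v3.3} {v2.1, v2.3} {v2.2} {v3.2} {v4.1, v4.3} {v4.2} on (v2, v4, v1, v3); out.j = own outer ports


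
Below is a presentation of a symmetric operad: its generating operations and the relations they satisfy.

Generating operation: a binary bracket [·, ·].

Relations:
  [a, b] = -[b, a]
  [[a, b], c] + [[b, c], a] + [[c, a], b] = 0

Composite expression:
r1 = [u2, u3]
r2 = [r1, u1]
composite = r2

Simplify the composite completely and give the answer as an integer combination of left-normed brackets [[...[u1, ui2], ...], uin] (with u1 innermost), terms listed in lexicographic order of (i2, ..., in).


A multilinear Lie element is pinned by u1-initial words (u1 innermost).
Composite bracket: [[u2, u3], u1]
Expanding via [a, b] = ab - ba: 4 signed words (2^2 = 4).
Coefficients come from the u1-initial words:
  word u1u2u3 has sign -1, contributing -[[u1, u2], u3]
  word u1u3u2 has sign +1, contributing +[[u1, u3], u2]

-[[u1, u2], u3] + [[u1, u3], u2]


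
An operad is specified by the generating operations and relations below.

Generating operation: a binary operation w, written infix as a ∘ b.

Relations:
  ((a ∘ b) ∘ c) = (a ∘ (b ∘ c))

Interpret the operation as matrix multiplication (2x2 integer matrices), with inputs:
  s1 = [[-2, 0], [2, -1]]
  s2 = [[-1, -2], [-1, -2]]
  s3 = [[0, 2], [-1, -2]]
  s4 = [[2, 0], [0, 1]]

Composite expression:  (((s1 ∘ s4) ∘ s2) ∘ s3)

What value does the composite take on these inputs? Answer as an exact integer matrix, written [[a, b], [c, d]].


[[-8, -8], [6, 6]]

(s1 ∘ s4) = [[-4, 0], [4, -1]]
((s1 ∘ s4) ∘ s2) = [[4, 8], [-3, -6]]
(((s1 ∘ s4) ∘ s2) ∘ s3) = [[-8, -8], [6, 6]]


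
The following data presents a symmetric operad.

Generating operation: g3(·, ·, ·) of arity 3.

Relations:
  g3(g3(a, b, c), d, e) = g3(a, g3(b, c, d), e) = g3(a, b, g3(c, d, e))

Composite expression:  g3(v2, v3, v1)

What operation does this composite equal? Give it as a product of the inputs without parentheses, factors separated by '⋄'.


Under associativity of g3, the answer is the v's in reading order.
g3(v2, v3, v1) spells out as v2 ⋄ v3 ⋄ v1

v2 ⋄ v3 ⋄ v1


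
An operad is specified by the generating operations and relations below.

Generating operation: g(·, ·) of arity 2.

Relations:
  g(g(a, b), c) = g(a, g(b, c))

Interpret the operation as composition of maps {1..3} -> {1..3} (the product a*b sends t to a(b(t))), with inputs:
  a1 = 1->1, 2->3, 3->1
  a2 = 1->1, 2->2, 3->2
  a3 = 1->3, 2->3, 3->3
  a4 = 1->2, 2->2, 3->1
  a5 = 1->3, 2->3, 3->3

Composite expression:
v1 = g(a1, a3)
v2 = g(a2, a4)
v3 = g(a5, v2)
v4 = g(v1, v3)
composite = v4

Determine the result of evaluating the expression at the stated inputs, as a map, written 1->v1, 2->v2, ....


g(a1, a3) = 1->1, 2->1, 3->1
g(a2, a4) = 1->2, 2->2, 3->1
g(a5, g(a2, a4)) = 1->3, 2->3, 3->3
g(g(a1, a3), g(a5, g(a2, a4))) = 1->1, 2->1, 3->1

1->1, 2->1, 3->1


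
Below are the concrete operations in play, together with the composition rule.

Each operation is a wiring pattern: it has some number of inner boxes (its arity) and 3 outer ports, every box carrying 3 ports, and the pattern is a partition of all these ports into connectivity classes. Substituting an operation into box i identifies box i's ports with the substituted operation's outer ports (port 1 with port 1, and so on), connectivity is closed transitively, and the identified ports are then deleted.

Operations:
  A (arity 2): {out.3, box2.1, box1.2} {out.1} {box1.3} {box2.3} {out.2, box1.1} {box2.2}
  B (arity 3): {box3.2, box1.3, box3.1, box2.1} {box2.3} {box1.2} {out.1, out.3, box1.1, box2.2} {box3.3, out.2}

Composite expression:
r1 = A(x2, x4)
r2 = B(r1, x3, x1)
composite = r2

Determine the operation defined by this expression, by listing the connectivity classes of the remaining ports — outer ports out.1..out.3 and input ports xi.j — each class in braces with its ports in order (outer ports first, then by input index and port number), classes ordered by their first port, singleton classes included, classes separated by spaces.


Two ports join when wires chain via B-identified ports.
the subtree at A composes to {out.1} {out.2, x2.1} {out.3, x2.2, x4.1} {x2.3} {x4.2} {x4.3} on (x2, x4); out.j = own outer ports
the subtree at B composes to {out.1, out.3, x3.2} {out.2, x1.3} {x1.1, x1.2, x2.2, x3.1, x4.1} {x2.1} {x2.3} {x3.3} {x4.2} {x4.3} on (x2, x4, x3, x1); out.j = own outer ports

{out.1, out.3, x3.2} {out.2, x1.3} {x1.1, x1.2, x2.2, x3.1, x4.1} {x2.1} {x2.3} {x3.3} {x4.2} {x4.3}


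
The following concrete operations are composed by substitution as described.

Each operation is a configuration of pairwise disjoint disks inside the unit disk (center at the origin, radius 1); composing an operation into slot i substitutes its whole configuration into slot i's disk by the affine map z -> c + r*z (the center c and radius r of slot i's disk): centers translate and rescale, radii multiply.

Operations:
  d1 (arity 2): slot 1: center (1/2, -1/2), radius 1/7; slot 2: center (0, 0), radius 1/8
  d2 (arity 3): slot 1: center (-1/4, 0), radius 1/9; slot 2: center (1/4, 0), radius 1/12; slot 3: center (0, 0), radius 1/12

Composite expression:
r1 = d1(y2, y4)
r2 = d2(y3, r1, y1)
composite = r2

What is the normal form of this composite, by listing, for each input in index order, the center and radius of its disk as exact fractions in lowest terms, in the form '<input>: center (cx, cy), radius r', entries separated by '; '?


Nesting under d2 composes maps z -> c + r*z down each y-path.
y3: after 1 affine step, its disk has center (-1/4, 0), radius 1/9
y2: after 2 affine steps, its disk has center (7/24, -1/24), radius 1/84
y4: after 2 affine steps, its disk has center (1/4, 0), radius 1/96
y1: after 1 affine step, its disk has center (0, 0), radius 1/12

y1: center (0, 0), radius 1/12; y2: center (7/24, -1/24), radius 1/84; y3: center (-1/4, 0), radius 1/9; y4: center (1/4, 0), radius 1/96


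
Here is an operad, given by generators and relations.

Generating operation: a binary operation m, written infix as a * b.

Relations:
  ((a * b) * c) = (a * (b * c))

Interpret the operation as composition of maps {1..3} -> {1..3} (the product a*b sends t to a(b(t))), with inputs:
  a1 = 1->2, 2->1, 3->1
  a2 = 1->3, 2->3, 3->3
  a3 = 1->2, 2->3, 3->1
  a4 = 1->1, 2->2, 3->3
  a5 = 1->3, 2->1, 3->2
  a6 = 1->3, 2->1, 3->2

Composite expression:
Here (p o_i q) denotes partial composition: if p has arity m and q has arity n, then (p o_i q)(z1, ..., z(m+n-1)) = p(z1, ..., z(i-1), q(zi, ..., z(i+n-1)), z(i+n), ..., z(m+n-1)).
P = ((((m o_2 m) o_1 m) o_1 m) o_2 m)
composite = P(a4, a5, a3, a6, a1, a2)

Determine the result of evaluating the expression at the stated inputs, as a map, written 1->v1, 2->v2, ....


1->3, 2->3, 3->3


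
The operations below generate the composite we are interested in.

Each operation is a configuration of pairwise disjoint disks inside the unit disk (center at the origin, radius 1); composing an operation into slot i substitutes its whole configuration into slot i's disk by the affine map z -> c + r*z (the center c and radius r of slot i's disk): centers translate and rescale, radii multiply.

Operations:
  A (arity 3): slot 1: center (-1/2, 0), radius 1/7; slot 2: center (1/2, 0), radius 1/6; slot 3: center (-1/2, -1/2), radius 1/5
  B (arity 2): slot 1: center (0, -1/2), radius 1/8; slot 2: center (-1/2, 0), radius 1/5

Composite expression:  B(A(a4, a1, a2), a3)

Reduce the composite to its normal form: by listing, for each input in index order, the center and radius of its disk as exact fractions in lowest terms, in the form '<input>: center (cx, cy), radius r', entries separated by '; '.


a1: center (1/16, -1/2), radius 1/48; a2: center (-1/16, -9/16), radius 1/40; a3: center (-1/2, 0), radius 1/5; a4: center (-1/16, -1/2), radius 1/56


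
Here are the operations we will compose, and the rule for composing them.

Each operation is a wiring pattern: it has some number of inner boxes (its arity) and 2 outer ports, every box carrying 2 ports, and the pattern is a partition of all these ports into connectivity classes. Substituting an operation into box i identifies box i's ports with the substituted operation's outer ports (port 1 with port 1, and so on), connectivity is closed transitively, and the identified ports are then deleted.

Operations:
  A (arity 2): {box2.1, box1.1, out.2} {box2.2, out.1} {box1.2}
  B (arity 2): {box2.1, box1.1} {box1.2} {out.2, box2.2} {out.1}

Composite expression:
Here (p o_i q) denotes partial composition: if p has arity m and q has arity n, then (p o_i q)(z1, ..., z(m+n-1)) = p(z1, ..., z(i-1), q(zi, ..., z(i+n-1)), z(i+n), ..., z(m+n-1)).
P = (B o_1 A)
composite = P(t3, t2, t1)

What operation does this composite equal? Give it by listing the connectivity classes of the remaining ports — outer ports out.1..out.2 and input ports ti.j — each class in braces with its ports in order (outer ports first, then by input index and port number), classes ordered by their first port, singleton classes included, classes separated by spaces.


{out.1} {out.2, t1.2} {t1.1, t2.2} {t2.1, t3.1} {t3.2}

Two ports join when wires chain via B-identified ports.
stage A: inputs (t3, t2), connectivity {out.1, t2.2} {out.2, t2.1, t3.1} {t3.2}, out.j its boundary
stage B: inputs (t3, t2, t1), connectivity {out.1} {out.2, t1.2} {t1.1, t2.2} {t2.1, t3.1} {t3.2}, out.j its boundary


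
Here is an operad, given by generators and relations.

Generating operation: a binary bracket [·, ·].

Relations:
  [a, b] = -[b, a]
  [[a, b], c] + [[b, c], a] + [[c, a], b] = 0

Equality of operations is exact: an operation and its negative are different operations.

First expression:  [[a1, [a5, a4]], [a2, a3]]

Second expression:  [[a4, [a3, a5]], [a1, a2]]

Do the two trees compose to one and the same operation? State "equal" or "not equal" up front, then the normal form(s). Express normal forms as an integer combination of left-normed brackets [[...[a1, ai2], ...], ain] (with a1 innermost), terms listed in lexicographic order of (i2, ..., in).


not equal; first: -[[[[a1, a4], a5], a2], a3] + [[[[a1, a4], a5], a3], a2] + [[[[a1, a5], a4], a2], a3] - [[[[a1, a5], a4], a3], a2]; second: [[[[a1, a2], a3], a5], a4] - [[[[a1, a2], a4], a3], a5] + [[[[a1, a2], a4], a5], a3] - [[[[a1, a2], a5], a3], a4]

The first expression, normalized: -[[[[a1, a4], a5], a2], a3] + [[[[a1, a4], a5], a3], a2] + [[[[a1, a5], a4], a2], a3] - [[[[a1, a5], a4], a3], a2]
The second expression, normalized: [[[[a1, a2], a3], a5], a4] - [[[[a1, a2], a4], a3], a5] + [[[[a1, a2], a4], a5], a3] - [[[[a1, a2], a5], a3], a4]
They disagree, so not equal.


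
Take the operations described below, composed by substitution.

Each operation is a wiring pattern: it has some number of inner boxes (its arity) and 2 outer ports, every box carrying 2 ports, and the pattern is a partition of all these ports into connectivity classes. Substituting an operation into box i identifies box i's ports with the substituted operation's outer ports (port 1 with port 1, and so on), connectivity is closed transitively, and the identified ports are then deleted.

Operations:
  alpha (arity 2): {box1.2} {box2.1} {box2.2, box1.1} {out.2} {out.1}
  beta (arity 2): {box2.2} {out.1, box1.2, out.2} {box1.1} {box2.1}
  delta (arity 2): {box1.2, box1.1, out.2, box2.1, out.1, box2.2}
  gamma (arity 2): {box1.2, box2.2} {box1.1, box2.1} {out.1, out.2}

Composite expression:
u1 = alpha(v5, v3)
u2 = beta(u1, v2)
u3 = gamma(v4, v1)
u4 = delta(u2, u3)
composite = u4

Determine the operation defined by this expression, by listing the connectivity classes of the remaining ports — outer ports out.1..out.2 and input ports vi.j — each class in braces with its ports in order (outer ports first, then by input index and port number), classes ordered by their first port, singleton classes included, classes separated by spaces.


{out.1, out.2} {v1.1, v4.1} {v1.2, v4.2} {v2.1} {v2.2} {v3.1} {v3.2, v5.1} {v5.2}

After gluing at delta, chains via deleted ports link the v-ports.
after alpha, the pattern on (v5, v3) reads {out.1} {out.2} {v3.1} {v3.2, v5.1} {v5.2} (out.j = its outer ports)
after beta, the pattern on (v5, v3, v2) reads {out.1, out.2} {v2.1} {v2.2} {v3.1} {v3.2, v5.1} {v5.2} (out.j = its outer ports)
after gamma, the pattern on (v4, v1) reads {out.1, out.2} {v1.1, v4.1} {v1.2, v4.2} (out.j = its outer ports)
after delta, the pattern on (v5, v3, v2, v4, v1) reads {out.1, out.2} {v1.1, v4.1} {v1.2, v4.2} {v2.1} {v2.2} {v3.1} {v3.2, v5.1} {v5.2} (out.j = its outer ports)


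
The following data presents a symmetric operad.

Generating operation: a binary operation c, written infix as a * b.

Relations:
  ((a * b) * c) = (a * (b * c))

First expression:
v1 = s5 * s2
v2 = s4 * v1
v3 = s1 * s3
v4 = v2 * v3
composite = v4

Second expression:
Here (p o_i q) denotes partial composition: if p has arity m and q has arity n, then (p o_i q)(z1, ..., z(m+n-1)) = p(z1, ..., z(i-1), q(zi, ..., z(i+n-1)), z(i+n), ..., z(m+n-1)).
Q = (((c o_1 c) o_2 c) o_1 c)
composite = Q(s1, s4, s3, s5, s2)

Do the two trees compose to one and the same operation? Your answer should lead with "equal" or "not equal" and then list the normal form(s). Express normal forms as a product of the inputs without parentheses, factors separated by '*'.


not equal — first s4 * s5 * s2 * s1 * s3, second s1 * s4 * s3 * s5 * s2

Normal form of the first expression: s4 * s5 * s2 * s1 * s3
Normal form of the second expression: s1 * s4 * s3 * s5 * s2
The normal forms differ: not equal.


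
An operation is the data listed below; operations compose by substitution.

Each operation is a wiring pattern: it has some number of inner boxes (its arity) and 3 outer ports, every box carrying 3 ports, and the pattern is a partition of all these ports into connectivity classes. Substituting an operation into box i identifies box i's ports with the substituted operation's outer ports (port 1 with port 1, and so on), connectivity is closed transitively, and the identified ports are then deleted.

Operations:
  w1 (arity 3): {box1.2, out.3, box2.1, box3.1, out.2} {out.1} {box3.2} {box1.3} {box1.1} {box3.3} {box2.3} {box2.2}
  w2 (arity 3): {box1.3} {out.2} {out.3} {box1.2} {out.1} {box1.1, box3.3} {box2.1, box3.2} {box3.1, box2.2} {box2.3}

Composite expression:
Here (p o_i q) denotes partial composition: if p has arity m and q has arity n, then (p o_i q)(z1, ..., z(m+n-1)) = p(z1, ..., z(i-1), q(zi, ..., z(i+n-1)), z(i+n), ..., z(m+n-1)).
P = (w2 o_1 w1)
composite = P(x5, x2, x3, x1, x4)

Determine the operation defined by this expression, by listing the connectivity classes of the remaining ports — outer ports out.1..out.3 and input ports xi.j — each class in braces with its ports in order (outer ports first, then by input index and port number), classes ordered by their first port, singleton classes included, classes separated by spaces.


{out.1} {out.2} {out.3} {x1.1, x4.2} {x1.2, x4.1} {x1.3} {x2.1, x3.1, x5.2} {x2.2} {x2.3} {x3.2} {x3.3} {x4.3} {x5.1} {x5.3}

After gluing at w2, chains via deleted ports link the x-ports.
the subtree at w1 composes to {out.1} {out.2, out.3, x2.1, x3.1, x5.2} {x2.2} {x2.3} {x3.2} {x3.3} {x5.1} {x5.3} on (x5, x2, x3); out.j = own outer ports
the subtree at w2 composes to {out.1} {out.2} {out.3} {x1.1, x4.2} {x1.2, x4.1} {x1.3} {x2.1, x3.1, x5.2} {x2.2} {x2.3} {x3.2} {x3.3} {x4.3} {x5.1} {x5.3} on (x5, x2, x3, x1, x4); out.j = own outer ports
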